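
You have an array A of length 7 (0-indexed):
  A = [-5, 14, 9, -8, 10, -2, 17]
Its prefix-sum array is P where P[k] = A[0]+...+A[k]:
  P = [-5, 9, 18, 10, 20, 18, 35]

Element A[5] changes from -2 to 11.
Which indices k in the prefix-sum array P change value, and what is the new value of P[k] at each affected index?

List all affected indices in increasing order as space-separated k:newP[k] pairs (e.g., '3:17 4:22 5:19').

Answer: 5:31 6:48

Derivation:
P[k] = A[0] + ... + A[k]
P[k] includes A[5] iff k >= 5
Affected indices: 5, 6, ..., 6; delta = 13
  P[5]: 18 + 13 = 31
  P[6]: 35 + 13 = 48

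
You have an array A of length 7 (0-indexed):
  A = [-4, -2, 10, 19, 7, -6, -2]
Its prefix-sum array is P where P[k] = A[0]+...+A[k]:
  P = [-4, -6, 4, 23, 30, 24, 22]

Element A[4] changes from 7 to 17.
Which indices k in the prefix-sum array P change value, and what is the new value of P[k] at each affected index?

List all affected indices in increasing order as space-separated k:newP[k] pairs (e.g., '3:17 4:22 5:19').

P[k] = A[0] + ... + A[k]
P[k] includes A[4] iff k >= 4
Affected indices: 4, 5, ..., 6; delta = 10
  P[4]: 30 + 10 = 40
  P[5]: 24 + 10 = 34
  P[6]: 22 + 10 = 32

Answer: 4:40 5:34 6:32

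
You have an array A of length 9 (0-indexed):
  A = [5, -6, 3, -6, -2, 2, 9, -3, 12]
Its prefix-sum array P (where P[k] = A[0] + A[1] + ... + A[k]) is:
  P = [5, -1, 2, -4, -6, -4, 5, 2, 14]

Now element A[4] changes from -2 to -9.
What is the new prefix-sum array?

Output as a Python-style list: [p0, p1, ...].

Answer: [5, -1, 2, -4, -13, -11, -2, -5, 7]

Derivation:
Change: A[4] -2 -> -9, delta = -7
P[k] for k < 4: unchanged (A[4] not included)
P[k] for k >= 4: shift by delta = -7
  P[0] = 5 + 0 = 5
  P[1] = -1 + 0 = -1
  P[2] = 2 + 0 = 2
  P[3] = -4 + 0 = -4
  P[4] = -6 + -7 = -13
  P[5] = -4 + -7 = -11
  P[6] = 5 + -7 = -2
  P[7] = 2 + -7 = -5
  P[8] = 14 + -7 = 7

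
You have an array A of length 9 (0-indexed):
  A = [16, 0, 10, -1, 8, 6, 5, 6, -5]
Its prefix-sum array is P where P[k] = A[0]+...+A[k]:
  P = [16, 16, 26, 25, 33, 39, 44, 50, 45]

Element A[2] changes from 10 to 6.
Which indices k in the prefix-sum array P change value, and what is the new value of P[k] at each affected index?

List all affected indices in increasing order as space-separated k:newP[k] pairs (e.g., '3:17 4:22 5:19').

P[k] = A[0] + ... + A[k]
P[k] includes A[2] iff k >= 2
Affected indices: 2, 3, ..., 8; delta = -4
  P[2]: 26 + -4 = 22
  P[3]: 25 + -4 = 21
  P[4]: 33 + -4 = 29
  P[5]: 39 + -4 = 35
  P[6]: 44 + -4 = 40
  P[7]: 50 + -4 = 46
  P[8]: 45 + -4 = 41

Answer: 2:22 3:21 4:29 5:35 6:40 7:46 8:41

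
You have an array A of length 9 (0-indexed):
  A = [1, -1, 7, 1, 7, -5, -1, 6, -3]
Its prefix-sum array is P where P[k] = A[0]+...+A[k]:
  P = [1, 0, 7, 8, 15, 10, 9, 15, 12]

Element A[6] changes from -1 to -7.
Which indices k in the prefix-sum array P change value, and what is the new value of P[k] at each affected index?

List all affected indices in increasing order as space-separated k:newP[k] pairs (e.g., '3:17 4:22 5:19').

P[k] = A[0] + ... + A[k]
P[k] includes A[6] iff k >= 6
Affected indices: 6, 7, ..., 8; delta = -6
  P[6]: 9 + -6 = 3
  P[7]: 15 + -6 = 9
  P[8]: 12 + -6 = 6

Answer: 6:3 7:9 8:6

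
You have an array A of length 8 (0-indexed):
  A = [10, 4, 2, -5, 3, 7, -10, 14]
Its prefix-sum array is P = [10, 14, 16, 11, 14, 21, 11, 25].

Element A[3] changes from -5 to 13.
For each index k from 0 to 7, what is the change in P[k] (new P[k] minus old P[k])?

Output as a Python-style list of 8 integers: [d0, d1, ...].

Answer: [0, 0, 0, 18, 18, 18, 18, 18]

Derivation:
Element change: A[3] -5 -> 13, delta = 18
For k < 3: P[k] unchanged, delta_P[k] = 0
For k >= 3: P[k] shifts by exactly 18
Delta array: [0, 0, 0, 18, 18, 18, 18, 18]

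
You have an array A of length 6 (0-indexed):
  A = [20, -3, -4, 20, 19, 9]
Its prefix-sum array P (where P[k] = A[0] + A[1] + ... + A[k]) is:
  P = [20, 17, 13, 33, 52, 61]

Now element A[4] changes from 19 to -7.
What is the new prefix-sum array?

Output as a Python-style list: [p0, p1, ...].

Answer: [20, 17, 13, 33, 26, 35]

Derivation:
Change: A[4] 19 -> -7, delta = -26
P[k] for k < 4: unchanged (A[4] not included)
P[k] for k >= 4: shift by delta = -26
  P[0] = 20 + 0 = 20
  P[1] = 17 + 0 = 17
  P[2] = 13 + 0 = 13
  P[3] = 33 + 0 = 33
  P[4] = 52 + -26 = 26
  P[5] = 61 + -26 = 35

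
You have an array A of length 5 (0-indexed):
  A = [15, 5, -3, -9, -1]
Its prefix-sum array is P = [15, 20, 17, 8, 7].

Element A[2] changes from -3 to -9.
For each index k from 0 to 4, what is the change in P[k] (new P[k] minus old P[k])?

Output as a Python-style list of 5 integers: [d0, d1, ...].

Answer: [0, 0, -6, -6, -6]

Derivation:
Element change: A[2] -3 -> -9, delta = -6
For k < 2: P[k] unchanged, delta_P[k] = 0
For k >= 2: P[k] shifts by exactly -6
Delta array: [0, 0, -6, -6, -6]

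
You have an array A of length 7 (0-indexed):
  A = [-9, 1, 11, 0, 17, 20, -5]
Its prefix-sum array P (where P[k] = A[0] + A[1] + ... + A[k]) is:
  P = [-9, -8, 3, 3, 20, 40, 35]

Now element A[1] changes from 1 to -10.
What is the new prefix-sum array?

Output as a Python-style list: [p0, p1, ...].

Change: A[1] 1 -> -10, delta = -11
P[k] for k < 1: unchanged (A[1] not included)
P[k] for k >= 1: shift by delta = -11
  P[0] = -9 + 0 = -9
  P[1] = -8 + -11 = -19
  P[2] = 3 + -11 = -8
  P[3] = 3 + -11 = -8
  P[4] = 20 + -11 = 9
  P[5] = 40 + -11 = 29
  P[6] = 35 + -11 = 24

Answer: [-9, -19, -8, -8, 9, 29, 24]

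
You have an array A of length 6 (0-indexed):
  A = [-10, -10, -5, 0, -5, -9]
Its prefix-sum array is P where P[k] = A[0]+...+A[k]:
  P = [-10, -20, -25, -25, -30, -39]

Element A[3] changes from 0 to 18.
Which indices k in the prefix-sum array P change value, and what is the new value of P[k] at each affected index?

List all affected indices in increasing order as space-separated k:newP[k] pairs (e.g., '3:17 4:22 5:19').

Answer: 3:-7 4:-12 5:-21

Derivation:
P[k] = A[0] + ... + A[k]
P[k] includes A[3] iff k >= 3
Affected indices: 3, 4, ..., 5; delta = 18
  P[3]: -25 + 18 = -7
  P[4]: -30 + 18 = -12
  P[5]: -39 + 18 = -21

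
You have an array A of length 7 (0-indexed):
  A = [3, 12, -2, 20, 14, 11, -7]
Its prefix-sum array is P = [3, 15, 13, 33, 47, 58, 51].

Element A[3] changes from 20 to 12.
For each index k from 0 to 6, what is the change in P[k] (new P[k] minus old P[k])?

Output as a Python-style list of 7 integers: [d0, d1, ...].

Element change: A[3] 20 -> 12, delta = -8
For k < 3: P[k] unchanged, delta_P[k] = 0
For k >= 3: P[k] shifts by exactly -8
Delta array: [0, 0, 0, -8, -8, -8, -8]

Answer: [0, 0, 0, -8, -8, -8, -8]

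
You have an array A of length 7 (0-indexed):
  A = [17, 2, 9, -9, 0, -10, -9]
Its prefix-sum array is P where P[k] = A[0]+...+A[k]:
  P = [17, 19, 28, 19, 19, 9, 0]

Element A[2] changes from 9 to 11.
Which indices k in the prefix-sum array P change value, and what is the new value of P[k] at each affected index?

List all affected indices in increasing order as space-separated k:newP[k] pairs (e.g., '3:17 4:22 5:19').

P[k] = A[0] + ... + A[k]
P[k] includes A[2] iff k >= 2
Affected indices: 2, 3, ..., 6; delta = 2
  P[2]: 28 + 2 = 30
  P[3]: 19 + 2 = 21
  P[4]: 19 + 2 = 21
  P[5]: 9 + 2 = 11
  P[6]: 0 + 2 = 2

Answer: 2:30 3:21 4:21 5:11 6:2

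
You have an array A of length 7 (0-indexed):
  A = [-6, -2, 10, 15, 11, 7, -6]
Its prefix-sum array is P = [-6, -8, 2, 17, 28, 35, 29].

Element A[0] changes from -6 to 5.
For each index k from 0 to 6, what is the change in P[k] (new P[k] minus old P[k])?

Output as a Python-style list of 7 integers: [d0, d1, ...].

Answer: [11, 11, 11, 11, 11, 11, 11]

Derivation:
Element change: A[0] -6 -> 5, delta = 11
For k < 0: P[k] unchanged, delta_P[k] = 0
For k >= 0: P[k] shifts by exactly 11
Delta array: [11, 11, 11, 11, 11, 11, 11]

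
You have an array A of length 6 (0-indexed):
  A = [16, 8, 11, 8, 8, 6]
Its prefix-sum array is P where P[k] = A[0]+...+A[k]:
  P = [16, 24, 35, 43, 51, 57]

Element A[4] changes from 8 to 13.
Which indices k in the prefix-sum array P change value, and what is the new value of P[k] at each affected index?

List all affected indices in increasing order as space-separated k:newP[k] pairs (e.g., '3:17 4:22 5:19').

P[k] = A[0] + ... + A[k]
P[k] includes A[4] iff k >= 4
Affected indices: 4, 5, ..., 5; delta = 5
  P[4]: 51 + 5 = 56
  P[5]: 57 + 5 = 62

Answer: 4:56 5:62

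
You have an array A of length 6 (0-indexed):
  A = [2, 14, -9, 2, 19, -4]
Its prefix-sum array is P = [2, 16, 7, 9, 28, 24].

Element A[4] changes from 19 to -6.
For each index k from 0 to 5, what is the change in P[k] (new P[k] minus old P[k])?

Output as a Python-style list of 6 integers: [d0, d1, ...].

Element change: A[4] 19 -> -6, delta = -25
For k < 4: P[k] unchanged, delta_P[k] = 0
For k >= 4: P[k] shifts by exactly -25
Delta array: [0, 0, 0, 0, -25, -25]

Answer: [0, 0, 0, 0, -25, -25]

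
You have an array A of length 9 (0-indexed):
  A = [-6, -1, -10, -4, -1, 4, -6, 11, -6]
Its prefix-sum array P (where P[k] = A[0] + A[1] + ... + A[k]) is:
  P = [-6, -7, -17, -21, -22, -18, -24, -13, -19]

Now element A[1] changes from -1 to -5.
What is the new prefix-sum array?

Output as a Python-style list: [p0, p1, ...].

Change: A[1] -1 -> -5, delta = -4
P[k] for k < 1: unchanged (A[1] not included)
P[k] for k >= 1: shift by delta = -4
  P[0] = -6 + 0 = -6
  P[1] = -7 + -4 = -11
  P[2] = -17 + -4 = -21
  P[3] = -21 + -4 = -25
  P[4] = -22 + -4 = -26
  P[5] = -18 + -4 = -22
  P[6] = -24 + -4 = -28
  P[7] = -13 + -4 = -17
  P[8] = -19 + -4 = -23

Answer: [-6, -11, -21, -25, -26, -22, -28, -17, -23]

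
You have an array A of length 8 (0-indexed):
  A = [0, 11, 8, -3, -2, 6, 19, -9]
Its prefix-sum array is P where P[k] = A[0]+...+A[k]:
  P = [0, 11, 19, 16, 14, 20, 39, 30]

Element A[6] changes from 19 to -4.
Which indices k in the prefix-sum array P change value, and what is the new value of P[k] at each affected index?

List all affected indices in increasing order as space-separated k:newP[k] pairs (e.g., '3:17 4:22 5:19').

Answer: 6:16 7:7

Derivation:
P[k] = A[0] + ... + A[k]
P[k] includes A[6] iff k >= 6
Affected indices: 6, 7, ..., 7; delta = -23
  P[6]: 39 + -23 = 16
  P[7]: 30 + -23 = 7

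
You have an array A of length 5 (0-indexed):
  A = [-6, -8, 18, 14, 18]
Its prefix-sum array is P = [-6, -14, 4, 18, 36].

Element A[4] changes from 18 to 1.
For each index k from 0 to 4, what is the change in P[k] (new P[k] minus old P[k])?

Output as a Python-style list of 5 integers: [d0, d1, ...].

Element change: A[4] 18 -> 1, delta = -17
For k < 4: P[k] unchanged, delta_P[k] = 0
For k >= 4: P[k] shifts by exactly -17
Delta array: [0, 0, 0, 0, -17]

Answer: [0, 0, 0, 0, -17]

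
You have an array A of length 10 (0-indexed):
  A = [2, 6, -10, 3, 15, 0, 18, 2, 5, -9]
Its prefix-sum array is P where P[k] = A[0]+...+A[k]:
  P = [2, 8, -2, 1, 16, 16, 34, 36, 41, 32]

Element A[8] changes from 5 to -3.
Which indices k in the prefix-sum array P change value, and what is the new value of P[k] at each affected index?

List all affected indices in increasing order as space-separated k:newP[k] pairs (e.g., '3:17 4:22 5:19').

Answer: 8:33 9:24

Derivation:
P[k] = A[0] + ... + A[k]
P[k] includes A[8] iff k >= 8
Affected indices: 8, 9, ..., 9; delta = -8
  P[8]: 41 + -8 = 33
  P[9]: 32 + -8 = 24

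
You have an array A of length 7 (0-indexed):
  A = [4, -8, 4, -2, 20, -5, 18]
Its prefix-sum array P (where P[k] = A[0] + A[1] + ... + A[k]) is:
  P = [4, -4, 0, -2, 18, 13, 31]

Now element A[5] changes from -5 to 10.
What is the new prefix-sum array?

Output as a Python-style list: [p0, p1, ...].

Answer: [4, -4, 0, -2, 18, 28, 46]

Derivation:
Change: A[5] -5 -> 10, delta = 15
P[k] for k < 5: unchanged (A[5] not included)
P[k] for k >= 5: shift by delta = 15
  P[0] = 4 + 0 = 4
  P[1] = -4 + 0 = -4
  P[2] = 0 + 0 = 0
  P[3] = -2 + 0 = -2
  P[4] = 18 + 0 = 18
  P[5] = 13 + 15 = 28
  P[6] = 31 + 15 = 46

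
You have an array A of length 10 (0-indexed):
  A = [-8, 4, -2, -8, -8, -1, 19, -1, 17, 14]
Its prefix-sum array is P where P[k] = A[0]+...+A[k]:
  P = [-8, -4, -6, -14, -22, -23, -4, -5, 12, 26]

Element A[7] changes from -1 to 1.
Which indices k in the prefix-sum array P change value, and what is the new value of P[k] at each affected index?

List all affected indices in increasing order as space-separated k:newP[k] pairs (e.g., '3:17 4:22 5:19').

Answer: 7:-3 8:14 9:28

Derivation:
P[k] = A[0] + ... + A[k]
P[k] includes A[7] iff k >= 7
Affected indices: 7, 8, ..., 9; delta = 2
  P[7]: -5 + 2 = -3
  P[8]: 12 + 2 = 14
  P[9]: 26 + 2 = 28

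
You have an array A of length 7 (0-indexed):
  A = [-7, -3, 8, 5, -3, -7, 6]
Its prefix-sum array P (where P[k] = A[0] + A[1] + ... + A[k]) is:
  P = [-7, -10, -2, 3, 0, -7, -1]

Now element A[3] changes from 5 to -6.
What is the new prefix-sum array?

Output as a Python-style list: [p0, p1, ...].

Answer: [-7, -10, -2, -8, -11, -18, -12]

Derivation:
Change: A[3] 5 -> -6, delta = -11
P[k] for k < 3: unchanged (A[3] not included)
P[k] for k >= 3: shift by delta = -11
  P[0] = -7 + 0 = -7
  P[1] = -10 + 0 = -10
  P[2] = -2 + 0 = -2
  P[3] = 3 + -11 = -8
  P[4] = 0 + -11 = -11
  P[5] = -7 + -11 = -18
  P[6] = -1 + -11 = -12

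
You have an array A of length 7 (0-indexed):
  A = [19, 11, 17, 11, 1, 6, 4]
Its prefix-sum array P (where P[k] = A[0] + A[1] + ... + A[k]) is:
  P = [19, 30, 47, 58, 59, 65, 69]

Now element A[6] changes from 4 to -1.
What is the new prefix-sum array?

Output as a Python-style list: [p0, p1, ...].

Change: A[6] 4 -> -1, delta = -5
P[k] for k < 6: unchanged (A[6] not included)
P[k] for k >= 6: shift by delta = -5
  P[0] = 19 + 0 = 19
  P[1] = 30 + 0 = 30
  P[2] = 47 + 0 = 47
  P[3] = 58 + 0 = 58
  P[4] = 59 + 0 = 59
  P[5] = 65 + 0 = 65
  P[6] = 69 + -5 = 64

Answer: [19, 30, 47, 58, 59, 65, 64]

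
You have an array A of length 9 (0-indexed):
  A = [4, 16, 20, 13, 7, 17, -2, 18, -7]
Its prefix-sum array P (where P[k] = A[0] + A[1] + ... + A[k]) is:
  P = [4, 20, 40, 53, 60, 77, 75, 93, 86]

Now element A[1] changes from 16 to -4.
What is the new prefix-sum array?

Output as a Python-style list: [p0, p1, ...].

Change: A[1] 16 -> -4, delta = -20
P[k] for k < 1: unchanged (A[1] not included)
P[k] for k >= 1: shift by delta = -20
  P[0] = 4 + 0 = 4
  P[1] = 20 + -20 = 0
  P[2] = 40 + -20 = 20
  P[3] = 53 + -20 = 33
  P[4] = 60 + -20 = 40
  P[5] = 77 + -20 = 57
  P[6] = 75 + -20 = 55
  P[7] = 93 + -20 = 73
  P[8] = 86 + -20 = 66

Answer: [4, 0, 20, 33, 40, 57, 55, 73, 66]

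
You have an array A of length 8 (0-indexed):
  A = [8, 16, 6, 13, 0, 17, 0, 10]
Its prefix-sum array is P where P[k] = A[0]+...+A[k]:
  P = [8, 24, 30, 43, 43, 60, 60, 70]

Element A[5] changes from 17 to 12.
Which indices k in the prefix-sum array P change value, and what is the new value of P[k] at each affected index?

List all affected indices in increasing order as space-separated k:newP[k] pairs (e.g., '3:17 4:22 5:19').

P[k] = A[0] + ... + A[k]
P[k] includes A[5] iff k >= 5
Affected indices: 5, 6, ..., 7; delta = -5
  P[5]: 60 + -5 = 55
  P[6]: 60 + -5 = 55
  P[7]: 70 + -5 = 65

Answer: 5:55 6:55 7:65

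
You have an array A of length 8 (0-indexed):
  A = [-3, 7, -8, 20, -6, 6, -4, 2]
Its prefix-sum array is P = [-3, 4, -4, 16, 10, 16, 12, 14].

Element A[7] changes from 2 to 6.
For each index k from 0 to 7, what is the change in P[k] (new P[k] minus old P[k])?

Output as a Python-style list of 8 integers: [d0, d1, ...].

Answer: [0, 0, 0, 0, 0, 0, 0, 4]

Derivation:
Element change: A[7] 2 -> 6, delta = 4
For k < 7: P[k] unchanged, delta_P[k] = 0
For k >= 7: P[k] shifts by exactly 4
Delta array: [0, 0, 0, 0, 0, 0, 0, 4]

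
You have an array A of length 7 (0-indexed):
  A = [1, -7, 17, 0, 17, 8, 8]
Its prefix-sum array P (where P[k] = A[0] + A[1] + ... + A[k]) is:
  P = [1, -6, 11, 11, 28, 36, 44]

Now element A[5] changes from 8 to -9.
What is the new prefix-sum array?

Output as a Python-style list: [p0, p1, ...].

Change: A[5] 8 -> -9, delta = -17
P[k] for k < 5: unchanged (A[5] not included)
P[k] for k >= 5: shift by delta = -17
  P[0] = 1 + 0 = 1
  P[1] = -6 + 0 = -6
  P[2] = 11 + 0 = 11
  P[3] = 11 + 0 = 11
  P[4] = 28 + 0 = 28
  P[5] = 36 + -17 = 19
  P[6] = 44 + -17 = 27

Answer: [1, -6, 11, 11, 28, 19, 27]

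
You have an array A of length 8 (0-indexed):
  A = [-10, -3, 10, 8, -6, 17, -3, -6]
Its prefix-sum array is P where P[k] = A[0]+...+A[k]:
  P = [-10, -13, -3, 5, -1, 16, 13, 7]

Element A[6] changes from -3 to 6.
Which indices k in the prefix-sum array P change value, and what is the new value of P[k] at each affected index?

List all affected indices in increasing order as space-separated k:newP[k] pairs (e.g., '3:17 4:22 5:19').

Answer: 6:22 7:16

Derivation:
P[k] = A[0] + ... + A[k]
P[k] includes A[6] iff k >= 6
Affected indices: 6, 7, ..., 7; delta = 9
  P[6]: 13 + 9 = 22
  P[7]: 7 + 9 = 16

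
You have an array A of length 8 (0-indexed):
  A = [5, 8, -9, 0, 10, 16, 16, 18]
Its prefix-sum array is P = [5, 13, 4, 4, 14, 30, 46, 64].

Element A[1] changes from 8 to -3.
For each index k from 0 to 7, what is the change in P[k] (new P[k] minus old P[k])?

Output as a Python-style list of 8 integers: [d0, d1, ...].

Answer: [0, -11, -11, -11, -11, -11, -11, -11]

Derivation:
Element change: A[1] 8 -> -3, delta = -11
For k < 1: P[k] unchanged, delta_P[k] = 0
For k >= 1: P[k] shifts by exactly -11
Delta array: [0, -11, -11, -11, -11, -11, -11, -11]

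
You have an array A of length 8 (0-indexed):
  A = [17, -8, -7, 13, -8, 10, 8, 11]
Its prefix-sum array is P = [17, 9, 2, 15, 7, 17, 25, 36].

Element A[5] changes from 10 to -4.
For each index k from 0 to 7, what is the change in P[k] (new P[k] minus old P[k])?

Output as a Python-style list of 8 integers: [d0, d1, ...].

Element change: A[5] 10 -> -4, delta = -14
For k < 5: P[k] unchanged, delta_P[k] = 0
For k >= 5: P[k] shifts by exactly -14
Delta array: [0, 0, 0, 0, 0, -14, -14, -14]

Answer: [0, 0, 0, 0, 0, -14, -14, -14]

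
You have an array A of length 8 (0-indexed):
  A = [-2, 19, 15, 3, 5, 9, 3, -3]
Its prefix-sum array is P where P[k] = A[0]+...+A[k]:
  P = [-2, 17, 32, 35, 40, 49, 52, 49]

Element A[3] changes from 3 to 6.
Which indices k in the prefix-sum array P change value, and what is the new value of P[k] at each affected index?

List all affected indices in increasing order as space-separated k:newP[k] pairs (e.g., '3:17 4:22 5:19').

Answer: 3:38 4:43 5:52 6:55 7:52

Derivation:
P[k] = A[0] + ... + A[k]
P[k] includes A[3] iff k >= 3
Affected indices: 3, 4, ..., 7; delta = 3
  P[3]: 35 + 3 = 38
  P[4]: 40 + 3 = 43
  P[5]: 49 + 3 = 52
  P[6]: 52 + 3 = 55
  P[7]: 49 + 3 = 52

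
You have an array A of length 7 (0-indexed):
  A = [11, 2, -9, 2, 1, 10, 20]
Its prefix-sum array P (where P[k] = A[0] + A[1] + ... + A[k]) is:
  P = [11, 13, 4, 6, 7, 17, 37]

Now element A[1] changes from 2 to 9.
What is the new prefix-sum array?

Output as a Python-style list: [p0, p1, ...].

Answer: [11, 20, 11, 13, 14, 24, 44]

Derivation:
Change: A[1] 2 -> 9, delta = 7
P[k] for k < 1: unchanged (A[1] not included)
P[k] for k >= 1: shift by delta = 7
  P[0] = 11 + 0 = 11
  P[1] = 13 + 7 = 20
  P[2] = 4 + 7 = 11
  P[3] = 6 + 7 = 13
  P[4] = 7 + 7 = 14
  P[5] = 17 + 7 = 24
  P[6] = 37 + 7 = 44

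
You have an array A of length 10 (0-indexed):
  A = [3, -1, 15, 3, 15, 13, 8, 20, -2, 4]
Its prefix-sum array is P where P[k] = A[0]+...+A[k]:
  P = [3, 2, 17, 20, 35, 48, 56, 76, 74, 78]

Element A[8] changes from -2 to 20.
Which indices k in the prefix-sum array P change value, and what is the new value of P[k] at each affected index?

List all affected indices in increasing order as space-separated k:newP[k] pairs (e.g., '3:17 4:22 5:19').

Answer: 8:96 9:100

Derivation:
P[k] = A[0] + ... + A[k]
P[k] includes A[8] iff k >= 8
Affected indices: 8, 9, ..., 9; delta = 22
  P[8]: 74 + 22 = 96
  P[9]: 78 + 22 = 100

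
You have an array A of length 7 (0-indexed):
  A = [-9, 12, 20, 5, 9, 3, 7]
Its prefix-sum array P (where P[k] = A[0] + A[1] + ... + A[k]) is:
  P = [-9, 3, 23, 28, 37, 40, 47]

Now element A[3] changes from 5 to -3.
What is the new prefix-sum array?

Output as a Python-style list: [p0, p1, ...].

Answer: [-9, 3, 23, 20, 29, 32, 39]

Derivation:
Change: A[3] 5 -> -3, delta = -8
P[k] for k < 3: unchanged (A[3] not included)
P[k] for k >= 3: shift by delta = -8
  P[0] = -9 + 0 = -9
  P[1] = 3 + 0 = 3
  P[2] = 23 + 0 = 23
  P[3] = 28 + -8 = 20
  P[4] = 37 + -8 = 29
  P[5] = 40 + -8 = 32
  P[6] = 47 + -8 = 39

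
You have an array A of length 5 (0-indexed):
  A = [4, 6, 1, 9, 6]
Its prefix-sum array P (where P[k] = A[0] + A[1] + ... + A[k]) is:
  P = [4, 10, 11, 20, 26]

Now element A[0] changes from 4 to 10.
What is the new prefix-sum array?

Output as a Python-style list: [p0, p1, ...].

Change: A[0] 4 -> 10, delta = 6
P[k] for k < 0: unchanged (A[0] not included)
P[k] for k >= 0: shift by delta = 6
  P[0] = 4 + 6 = 10
  P[1] = 10 + 6 = 16
  P[2] = 11 + 6 = 17
  P[3] = 20 + 6 = 26
  P[4] = 26 + 6 = 32

Answer: [10, 16, 17, 26, 32]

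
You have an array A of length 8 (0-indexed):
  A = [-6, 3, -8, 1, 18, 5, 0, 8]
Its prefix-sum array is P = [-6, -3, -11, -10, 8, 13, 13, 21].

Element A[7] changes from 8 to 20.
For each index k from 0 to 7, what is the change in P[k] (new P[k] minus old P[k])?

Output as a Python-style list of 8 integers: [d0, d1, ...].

Element change: A[7] 8 -> 20, delta = 12
For k < 7: P[k] unchanged, delta_P[k] = 0
For k >= 7: P[k] shifts by exactly 12
Delta array: [0, 0, 0, 0, 0, 0, 0, 12]

Answer: [0, 0, 0, 0, 0, 0, 0, 12]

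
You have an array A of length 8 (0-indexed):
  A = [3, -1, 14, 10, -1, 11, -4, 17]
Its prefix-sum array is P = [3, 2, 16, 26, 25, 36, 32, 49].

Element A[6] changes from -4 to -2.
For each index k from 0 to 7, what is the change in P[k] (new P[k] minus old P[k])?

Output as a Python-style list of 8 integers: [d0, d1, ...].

Answer: [0, 0, 0, 0, 0, 0, 2, 2]

Derivation:
Element change: A[6] -4 -> -2, delta = 2
For k < 6: P[k] unchanged, delta_P[k] = 0
For k >= 6: P[k] shifts by exactly 2
Delta array: [0, 0, 0, 0, 0, 0, 2, 2]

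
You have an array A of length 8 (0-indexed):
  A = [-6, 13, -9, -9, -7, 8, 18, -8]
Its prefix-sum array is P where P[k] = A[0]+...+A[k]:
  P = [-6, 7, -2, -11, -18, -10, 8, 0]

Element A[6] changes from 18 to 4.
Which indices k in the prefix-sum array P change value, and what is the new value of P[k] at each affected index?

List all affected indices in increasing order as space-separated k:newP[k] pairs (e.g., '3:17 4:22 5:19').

Answer: 6:-6 7:-14

Derivation:
P[k] = A[0] + ... + A[k]
P[k] includes A[6] iff k >= 6
Affected indices: 6, 7, ..., 7; delta = -14
  P[6]: 8 + -14 = -6
  P[7]: 0 + -14 = -14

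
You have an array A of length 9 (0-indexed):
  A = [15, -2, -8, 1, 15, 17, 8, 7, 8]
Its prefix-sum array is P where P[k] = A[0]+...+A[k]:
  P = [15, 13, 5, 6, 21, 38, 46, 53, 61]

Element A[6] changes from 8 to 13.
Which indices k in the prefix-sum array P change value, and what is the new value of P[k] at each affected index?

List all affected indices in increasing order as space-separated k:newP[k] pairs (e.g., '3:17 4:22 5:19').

Answer: 6:51 7:58 8:66

Derivation:
P[k] = A[0] + ... + A[k]
P[k] includes A[6] iff k >= 6
Affected indices: 6, 7, ..., 8; delta = 5
  P[6]: 46 + 5 = 51
  P[7]: 53 + 5 = 58
  P[8]: 61 + 5 = 66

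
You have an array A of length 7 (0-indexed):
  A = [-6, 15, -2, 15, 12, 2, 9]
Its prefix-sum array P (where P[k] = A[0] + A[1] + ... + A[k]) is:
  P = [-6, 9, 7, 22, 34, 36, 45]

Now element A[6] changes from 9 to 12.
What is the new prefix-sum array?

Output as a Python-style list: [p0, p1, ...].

Answer: [-6, 9, 7, 22, 34, 36, 48]

Derivation:
Change: A[6] 9 -> 12, delta = 3
P[k] for k < 6: unchanged (A[6] not included)
P[k] for k >= 6: shift by delta = 3
  P[0] = -6 + 0 = -6
  P[1] = 9 + 0 = 9
  P[2] = 7 + 0 = 7
  P[3] = 22 + 0 = 22
  P[4] = 34 + 0 = 34
  P[5] = 36 + 0 = 36
  P[6] = 45 + 3 = 48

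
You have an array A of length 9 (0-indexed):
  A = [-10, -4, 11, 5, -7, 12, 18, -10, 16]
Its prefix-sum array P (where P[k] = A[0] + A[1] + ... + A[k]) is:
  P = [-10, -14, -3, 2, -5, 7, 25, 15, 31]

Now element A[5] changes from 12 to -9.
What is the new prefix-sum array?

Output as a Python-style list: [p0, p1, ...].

Change: A[5] 12 -> -9, delta = -21
P[k] for k < 5: unchanged (A[5] not included)
P[k] for k >= 5: shift by delta = -21
  P[0] = -10 + 0 = -10
  P[1] = -14 + 0 = -14
  P[2] = -3 + 0 = -3
  P[3] = 2 + 0 = 2
  P[4] = -5 + 0 = -5
  P[5] = 7 + -21 = -14
  P[6] = 25 + -21 = 4
  P[7] = 15 + -21 = -6
  P[8] = 31 + -21 = 10

Answer: [-10, -14, -3, 2, -5, -14, 4, -6, 10]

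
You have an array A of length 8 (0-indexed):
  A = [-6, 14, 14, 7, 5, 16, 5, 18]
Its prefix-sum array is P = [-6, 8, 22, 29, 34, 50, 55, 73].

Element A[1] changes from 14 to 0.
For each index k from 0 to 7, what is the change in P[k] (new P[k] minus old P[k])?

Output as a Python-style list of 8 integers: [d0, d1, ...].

Answer: [0, -14, -14, -14, -14, -14, -14, -14]

Derivation:
Element change: A[1] 14 -> 0, delta = -14
For k < 1: P[k] unchanged, delta_P[k] = 0
For k >= 1: P[k] shifts by exactly -14
Delta array: [0, -14, -14, -14, -14, -14, -14, -14]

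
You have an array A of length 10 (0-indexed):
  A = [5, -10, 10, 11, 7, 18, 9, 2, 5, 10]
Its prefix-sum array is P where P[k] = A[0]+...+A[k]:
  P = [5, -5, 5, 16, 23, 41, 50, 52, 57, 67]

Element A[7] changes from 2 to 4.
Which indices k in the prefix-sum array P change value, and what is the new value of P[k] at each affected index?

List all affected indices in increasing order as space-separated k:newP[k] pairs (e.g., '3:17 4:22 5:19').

Answer: 7:54 8:59 9:69

Derivation:
P[k] = A[0] + ... + A[k]
P[k] includes A[7] iff k >= 7
Affected indices: 7, 8, ..., 9; delta = 2
  P[7]: 52 + 2 = 54
  P[8]: 57 + 2 = 59
  P[9]: 67 + 2 = 69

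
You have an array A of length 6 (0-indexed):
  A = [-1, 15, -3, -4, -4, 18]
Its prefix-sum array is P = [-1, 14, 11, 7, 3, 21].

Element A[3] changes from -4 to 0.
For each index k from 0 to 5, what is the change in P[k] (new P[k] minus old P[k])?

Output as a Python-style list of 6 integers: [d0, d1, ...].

Element change: A[3] -4 -> 0, delta = 4
For k < 3: P[k] unchanged, delta_P[k] = 0
For k >= 3: P[k] shifts by exactly 4
Delta array: [0, 0, 0, 4, 4, 4]

Answer: [0, 0, 0, 4, 4, 4]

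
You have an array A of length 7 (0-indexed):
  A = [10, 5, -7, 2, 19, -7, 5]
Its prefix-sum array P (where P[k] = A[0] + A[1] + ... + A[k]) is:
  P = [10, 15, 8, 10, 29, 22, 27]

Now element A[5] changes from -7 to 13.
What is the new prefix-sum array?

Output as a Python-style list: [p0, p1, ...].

Answer: [10, 15, 8, 10, 29, 42, 47]

Derivation:
Change: A[5] -7 -> 13, delta = 20
P[k] for k < 5: unchanged (A[5] not included)
P[k] for k >= 5: shift by delta = 20
  P[0] = 10 + 0 = 10
  P[1] = 15 + 0 = 15
  P[2] = 8 + 0 = 8
  P[3] = 10 + 0 = 10
  P[4] = 29 + 0 = 29
  P[5] = 22 + 20 = 42
  P[6] = 27 + 20 = 47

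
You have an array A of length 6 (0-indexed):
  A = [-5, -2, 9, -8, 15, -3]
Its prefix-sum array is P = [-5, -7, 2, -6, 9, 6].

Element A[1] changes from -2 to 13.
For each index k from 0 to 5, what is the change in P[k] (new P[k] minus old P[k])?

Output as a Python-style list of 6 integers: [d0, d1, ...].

Answer: [0, 15, 15, 15, 15, 15]

Derivation:
Element change: A[1] -2 -> 13, delta = 15
For k < 1: P[k] unchanged, delta_P[k] = 0
For k >= 1: P[k] shifts by exactly 15
Delta array: [0, 15, 15, 15, 15, 15]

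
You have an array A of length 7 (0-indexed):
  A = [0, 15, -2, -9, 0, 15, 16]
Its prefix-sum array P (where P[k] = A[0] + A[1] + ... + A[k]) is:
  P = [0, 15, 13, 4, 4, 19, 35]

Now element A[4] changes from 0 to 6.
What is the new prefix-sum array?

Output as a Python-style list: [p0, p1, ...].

Answer: [0, 15, 13, 4, 10, 25, 41]

Derivation:
Change: A[4] 0 -> 6, delta = 6
P[k] for k < 4: unchanged (A[4] not included)
P[k] for k >= 4: shift by delta = 6
  P[0] = 0 + 0 = 0
  P[1] = 15 + 0 = 15
  P[2] = 13 + 0 = 13
  P[3] = 4 + 0 = 4
  P[4] = 4 + 6 = 10
  P[5] = 19 + 6 = 25
  P[6] = 35 + 6 = 41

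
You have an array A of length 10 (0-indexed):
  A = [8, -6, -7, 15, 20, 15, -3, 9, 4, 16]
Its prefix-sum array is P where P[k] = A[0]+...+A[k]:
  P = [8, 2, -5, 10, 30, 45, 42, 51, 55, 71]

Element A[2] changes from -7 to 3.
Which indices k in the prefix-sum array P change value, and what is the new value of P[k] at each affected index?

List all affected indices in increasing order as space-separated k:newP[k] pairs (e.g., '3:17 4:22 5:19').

Answer: 2:5 3:20 4:40 5:55 6:52 7:61 8:65 9:81

Derivation:
P[k] = A[0] + ... + A[k]
P[k] includes A[2] iff k >= 2
Affected indices: 2, 3, ..., 9; delta = 10
  P[2]: -5 + 10 = 5
  P[3]: 10 + 10 = 20
  P[4]: 30 + 10 = 40
  P[5]: 45 + 10 = 55
  P[6]: 42 + 10 = 52
  P[7]: 51 + 10 = 61
  P[8]: 55 + 10 = 65
  P[9]: 71 + 10 = 81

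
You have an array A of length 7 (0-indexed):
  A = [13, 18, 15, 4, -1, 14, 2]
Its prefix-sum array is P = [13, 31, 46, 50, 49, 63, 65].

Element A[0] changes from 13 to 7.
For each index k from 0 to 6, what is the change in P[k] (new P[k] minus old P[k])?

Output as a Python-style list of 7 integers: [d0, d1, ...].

Answer: [-6, -6, -6, -6, -6, -6, -6]

Derivation:
Element change: A[0] 13 -> 7, delta = -6
For k < 0: P[k] unchanged, delta_P[k] = 0
For k >= 0: P[k] shifts by exactly -6
Delta array: [-6, -6, -6, -6, -6, -6, -6]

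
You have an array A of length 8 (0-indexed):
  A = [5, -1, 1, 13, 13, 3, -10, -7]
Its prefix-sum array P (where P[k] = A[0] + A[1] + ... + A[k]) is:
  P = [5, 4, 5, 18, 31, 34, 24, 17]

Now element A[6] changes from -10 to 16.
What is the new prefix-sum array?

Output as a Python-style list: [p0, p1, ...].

Answer: [5, 4, 5, 18, 31, 34, 50, 43]

Derivation:
Change: A[6] -10 -> 16, delta = 26
P[k] for k < 6: unchanged (A[6] not included)
P[k] for k >= 6: shift by delta = 26
  P[0] = 5 + 0 = 5
  P[1] = 4 + 0 = 4
  P[2] = 5 + 0 = 5
  P[3] = 18 + 0 = 18
  P[4] = 31 + 0 = 31
  P[5] = 34 + 0 = 34
  P[6] = 24 + 26 = 50
  P[7] = 17 + 26 = 43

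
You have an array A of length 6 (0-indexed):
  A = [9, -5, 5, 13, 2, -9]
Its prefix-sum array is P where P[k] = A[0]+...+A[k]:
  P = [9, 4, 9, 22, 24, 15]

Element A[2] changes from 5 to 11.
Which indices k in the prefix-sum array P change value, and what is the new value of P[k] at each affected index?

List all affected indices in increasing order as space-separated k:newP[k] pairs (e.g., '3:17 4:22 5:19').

Answer: 2:15 3:28 4:30 5:21

Derivation:
P[k] = A[0] + ... + A[k]
P[k] includes A[2] iff k >= 2
Affected indices: 2, 3, ..., 5; delta = 6
  P[2]: 9 + 6 = 15
  P[3]: 22 + 6 = 28
  P[4]: 24 + 6 = 30
  P[5]: 15 + 6 = 21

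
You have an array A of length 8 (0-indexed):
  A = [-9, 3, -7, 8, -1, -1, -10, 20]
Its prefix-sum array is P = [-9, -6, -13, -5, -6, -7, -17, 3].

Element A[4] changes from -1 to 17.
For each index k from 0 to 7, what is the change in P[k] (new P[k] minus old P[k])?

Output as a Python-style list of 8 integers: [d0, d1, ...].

Answer: [0, 0, 0, 0, 18, 18, 18, 18]

Derivation:
Element change: A[4] -1 -> 17, delta = 18
For k < 4: P[k] unchanged, delta_P[k] = 0
For k >= 4: P[k] shifts by exactly 18
Delta array: [0, 0, 0, 0, 18, 18, 18, 18]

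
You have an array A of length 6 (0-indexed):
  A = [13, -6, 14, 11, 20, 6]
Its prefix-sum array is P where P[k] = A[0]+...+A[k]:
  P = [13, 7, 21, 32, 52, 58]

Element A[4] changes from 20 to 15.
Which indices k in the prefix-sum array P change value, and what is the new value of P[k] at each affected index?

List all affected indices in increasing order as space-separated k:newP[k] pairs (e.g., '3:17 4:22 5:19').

P[k] = A[0] + ... + A[k]
P[k] includes A[4] iff k >= 4
Affected indices: 4, 5, ..., 5; delta = -5
  P[4]: 52 + -5 = 47
  P[5]: 58 + -5 = 53

Answer: 4:47 5:53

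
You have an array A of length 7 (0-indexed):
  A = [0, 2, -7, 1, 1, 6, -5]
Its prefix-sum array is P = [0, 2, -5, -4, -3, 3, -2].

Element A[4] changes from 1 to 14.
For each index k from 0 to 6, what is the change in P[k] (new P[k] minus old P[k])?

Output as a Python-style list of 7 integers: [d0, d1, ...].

Answer: [0, 0, 0, 0, 13, 13, 13]

Derivation:
Element change: A[4] 1 -> 14, delta = 13
For k < 4: P[k] unchanged, delta_P[k] = 0
For k >= 4: P[k] shifts by exactly 13
Delta array: [0, 0, 0, 0, 13, 13, 13]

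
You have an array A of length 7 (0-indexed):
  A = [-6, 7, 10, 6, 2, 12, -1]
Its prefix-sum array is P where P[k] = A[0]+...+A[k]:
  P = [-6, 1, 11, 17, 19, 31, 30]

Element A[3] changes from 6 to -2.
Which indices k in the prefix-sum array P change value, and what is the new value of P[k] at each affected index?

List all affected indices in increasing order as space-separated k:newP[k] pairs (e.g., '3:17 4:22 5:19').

P[k] = A[0] + ... + A[k]
P[k] includes A[3] iff k >= 3
Affected indices: 3, 4, ..., 6; delta = -8
  P[3]: 17 + -8 = 9
  P[4]: 19 + -8 = 11
  P[5]: 31 + -8 = 23
  P[6]: 30 + -8 = 22

Answer: 3:9 4:11 5:23 6:22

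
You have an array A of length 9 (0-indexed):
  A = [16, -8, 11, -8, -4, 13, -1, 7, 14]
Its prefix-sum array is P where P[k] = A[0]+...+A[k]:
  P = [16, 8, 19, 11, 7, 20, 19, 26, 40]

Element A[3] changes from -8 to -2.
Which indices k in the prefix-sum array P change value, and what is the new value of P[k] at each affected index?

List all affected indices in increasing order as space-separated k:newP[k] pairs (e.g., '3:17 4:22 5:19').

P[k] = A[0] + ... + A[k]
P[k] includes A[3] iff k >= 3
Affected indices: 3, 4, ..., 8; delta = 6
  P[3]: 11 + 6 = 17
  P[4]: 7 + 6 = 13
  P[5]: 20 + 6 = 26
  P[6]: 19 + 6 = 25
  P[7]: 26 + 6 = 32
  P[8]: 40 + 6 = 46

Answer: 3:17 4:13 5:26 6:25 7:32 8:46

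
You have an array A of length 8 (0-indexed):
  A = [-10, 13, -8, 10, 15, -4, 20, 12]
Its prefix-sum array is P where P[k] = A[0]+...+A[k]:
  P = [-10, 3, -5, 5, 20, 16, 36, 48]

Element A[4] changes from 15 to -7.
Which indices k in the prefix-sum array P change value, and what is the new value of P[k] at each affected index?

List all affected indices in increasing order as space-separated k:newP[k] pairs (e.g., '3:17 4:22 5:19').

P[k] = A[0] + ... + A[k]
P[k] includes A[4] iff k >= 4
Affected indices: 4, 5, ..., 7; delta = -22
  P[4]: 20 + -22 = -2
  P[5]: 16 + -22 = -6
  P[6]: 36 + -22 = 14
  P[7]: 48 + -22 = 26

Answer: 4:-2 5:-6 6:14 7:26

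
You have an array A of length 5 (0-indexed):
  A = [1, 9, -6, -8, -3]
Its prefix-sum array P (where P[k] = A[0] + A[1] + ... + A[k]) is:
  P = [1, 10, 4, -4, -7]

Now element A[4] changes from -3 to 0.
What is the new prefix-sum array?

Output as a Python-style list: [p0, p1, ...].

Change: A[4] -3 -> 0, delta = 3
P[k] for k < 4: unchanged (A[4] not included)
P[k] for k >= 4: shift by delta = 3
  P[0] = 1 + 0 = 1
  P[1] = 10 + 0 = 10
  P[2] = 4 + 0 = 4
  P[3] = -4 + 0 = -4
  P[4] = -7 + 3 = -4

Answer: [1, 10, 4, -4, -4]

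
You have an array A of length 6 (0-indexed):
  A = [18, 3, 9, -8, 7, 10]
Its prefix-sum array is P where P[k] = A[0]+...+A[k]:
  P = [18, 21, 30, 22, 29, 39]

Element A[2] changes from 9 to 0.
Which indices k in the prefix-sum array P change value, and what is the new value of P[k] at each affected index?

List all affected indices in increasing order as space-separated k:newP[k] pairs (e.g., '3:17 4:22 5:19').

P[k] = A[0] + ... + A[k]
P[k] includes A[2] iff k >= 2
Affected indices: 2, 3, ..., 5; delta = -9
  P[2]: 30 + -9 = 21
  P[3]: 22 + -9 = 13
  P[4]: 29 + -9 = 20
  P[5]: 39 + -9 = 30

Answer: 2:21 3:13 4:20 5:30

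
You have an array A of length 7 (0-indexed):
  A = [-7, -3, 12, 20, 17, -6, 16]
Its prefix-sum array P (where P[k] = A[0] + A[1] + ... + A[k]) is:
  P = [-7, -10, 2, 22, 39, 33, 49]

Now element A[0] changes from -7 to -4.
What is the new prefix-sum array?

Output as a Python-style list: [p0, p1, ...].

Answer: [-4, -7, 5, 25, 42, 36, 52]

Derivation:
Change: A[0] -7 -> -4, delta = 3
P[k] for k < 0: unchanged (A[0] not included)
P[k] for k >= 0: shift by delta = 3
  P[0] = -7 + 3 = -4
  P[1] = -10 + 3 = -7
  P[2] = 2 + 3 = 5
  P[3] = 22 + 3 = 25
  P[4] = 39 + 3 = 42
  P[5] = 33 + 3 = 36
  P[6] = 49 + 3 = 52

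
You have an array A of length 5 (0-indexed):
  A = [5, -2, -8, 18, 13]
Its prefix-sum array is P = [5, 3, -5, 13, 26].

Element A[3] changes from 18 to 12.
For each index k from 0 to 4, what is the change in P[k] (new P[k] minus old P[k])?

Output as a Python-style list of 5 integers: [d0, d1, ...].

Element change: A[3] 18 -> 12, delta = -6
For k < 3: P[k] unchanged, delta_P[k] = 0
For k >= 3: P[k] shifts by exactly -6
Delta array: [0, 0, 0, -6, -6]

Answer: [0, 0, 0, -6, -6]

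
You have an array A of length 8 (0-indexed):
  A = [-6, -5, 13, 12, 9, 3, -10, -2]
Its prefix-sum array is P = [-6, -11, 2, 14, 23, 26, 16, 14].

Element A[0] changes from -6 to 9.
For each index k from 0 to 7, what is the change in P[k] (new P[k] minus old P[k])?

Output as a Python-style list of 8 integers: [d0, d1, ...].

Answer: [15, 15, 15, 15, 15, 15, 15, 15]

Derivation:
Element change: A[0] -6 -> 9, delta = 15
For k < 0: P[k] unchanged, delta_P[k] = 0
For k >= 0: P[k] shifts by exactly 15
Delta array: [15, 15, 15, 15, 15, 15, 15, 15]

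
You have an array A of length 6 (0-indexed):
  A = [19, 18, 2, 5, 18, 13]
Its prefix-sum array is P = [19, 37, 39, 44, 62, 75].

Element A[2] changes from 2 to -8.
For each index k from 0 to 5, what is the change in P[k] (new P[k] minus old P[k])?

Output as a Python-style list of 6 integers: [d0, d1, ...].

Answer: [0, 0, -10, -10, -10, -10]

Derivation:
Element change: A[2] 2 -> -8, delta = -10
For k < 2: P[k] unchanged, delta_P[k] = 0
For k >= 2: P[k] shifts by exactly -10
Delta array: [0, 0, -10, -10, -10, -10]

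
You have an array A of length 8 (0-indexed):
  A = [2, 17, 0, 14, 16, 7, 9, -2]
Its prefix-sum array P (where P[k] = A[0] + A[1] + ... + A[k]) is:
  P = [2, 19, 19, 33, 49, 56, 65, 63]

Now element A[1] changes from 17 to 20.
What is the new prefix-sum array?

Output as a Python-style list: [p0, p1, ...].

Change: A[1] 17 -> 20, delta = 3
P[k] for k < 1: unchanged (A[1] not included)
P[k] for k >= 1: shift by delta = 3
  P[0] = 2 + 0 = 2
  P[1] = 19 + 3 = 22
  P[2] = 19 + 3 = 22
  P[3] = 33 + 3 = 36
  P[4] = 49 + 3 = 52
  P[5] = 56 + 3 = 59
  P[6] = 65 + 3 = 68
  P[7] = 63 + 3 = 66

Answer: [2, 22, 22, 36, 52, 59, 68, 66]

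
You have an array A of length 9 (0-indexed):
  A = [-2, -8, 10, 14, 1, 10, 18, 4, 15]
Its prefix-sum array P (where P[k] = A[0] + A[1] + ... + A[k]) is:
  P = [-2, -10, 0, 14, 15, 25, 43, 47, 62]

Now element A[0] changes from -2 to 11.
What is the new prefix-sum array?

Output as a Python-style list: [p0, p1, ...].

Change: A[0] -2 -> 11, delta = 13
P[k] for k < 0: unchanged (A[0] not included)
P[k] for k >= 0: shift by delta = 13
  P[0] = -2 + 13 = 11
  P[1] = -10 + 13 = 3
  P[2] = 0 + 13 = 13
  P[3] = 14 + 13 = 27
  P[4] = 15 + 13 = 28
  P[5] = 25 + 13 = 38
  P[6] = 43 + 13 = 56
  P[7] = 47 + 13 = 60
  P[8] = 62 + 13 = 75

Answer: [11, 3, 13, 27, 28, 38, 56, 60, 75]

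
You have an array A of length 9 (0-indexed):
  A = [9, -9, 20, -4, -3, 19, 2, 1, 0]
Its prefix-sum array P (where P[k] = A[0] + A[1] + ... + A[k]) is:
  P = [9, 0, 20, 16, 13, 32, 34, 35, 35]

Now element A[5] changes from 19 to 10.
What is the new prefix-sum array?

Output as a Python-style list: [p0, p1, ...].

Answer: [9, 0, 20, 16, 13, 23, 25, 26, 26]

Derivation:
Change: A[5] 19 -> 10, delta = -9
P[k] for k < 5: unchanged (A[5] not included)
P[k] for k >= 5: shift by delta = -9
  P[0] = 9 + 0 = 9
  P[1] = 0 + 0 = 0
  P[2] = 20 + 0 = 20
  P[3] = 16 + 0 = 16
  P[4] = 13 + 0 = 13
  P[5] = 32 + -9 = 23
  P[6] = 34 + -9 = 25
  P[7] = 35 + -9 = 26
  P[8] = 35 + -9 = 26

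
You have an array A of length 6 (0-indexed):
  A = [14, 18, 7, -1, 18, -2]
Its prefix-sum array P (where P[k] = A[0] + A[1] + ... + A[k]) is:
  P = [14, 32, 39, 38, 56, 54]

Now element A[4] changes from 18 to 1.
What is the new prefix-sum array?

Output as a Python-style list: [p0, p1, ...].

Answer: [14, 32, 39, 38, 39, 37]

Derivation:
Change: A[4] 18 -> 1, delta = -17
P[k] for k < 4: unchanged (A[4] not included)
P[k] for k >= 4: shift by delta = -17
  P[0] = 14 + 0 = 14
  P[1] = 32 + 0 = 32
  P[2] = 39 + 0 = 39
  P[3] = 38 + 0 = 38
  P[4] = 56 + -17 = 39
  P[5] = 54 + -17 = 37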